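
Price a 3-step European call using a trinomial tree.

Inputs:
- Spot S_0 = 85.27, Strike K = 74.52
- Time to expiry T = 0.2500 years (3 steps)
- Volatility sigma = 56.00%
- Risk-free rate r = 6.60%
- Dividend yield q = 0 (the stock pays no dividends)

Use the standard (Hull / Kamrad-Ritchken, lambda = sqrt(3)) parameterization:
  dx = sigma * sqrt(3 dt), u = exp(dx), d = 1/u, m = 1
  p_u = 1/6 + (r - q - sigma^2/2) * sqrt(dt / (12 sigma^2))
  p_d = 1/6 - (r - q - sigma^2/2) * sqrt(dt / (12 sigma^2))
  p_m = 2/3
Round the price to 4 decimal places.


Answer: Price = V(0,0) = 16.3561

Derivation:
dt = T/N = 0.083333; dx = sigma*sqrt(3*dt) = 0.280000
u = exp(dx) = 1.323130; d = 1/u = 0.755784
p_u = 0.153155, p_m = 0.666667, p_d = 0.180179
Discount per step: exp(-r*dt) = 0.994515
Stock lattice S(k, j) with j the centered position index:
  k=0: S(0,+0) = 85.2700
  k=1: S(1,-1) = 64.4457; S(1,+0) = 85.2700; S(1,+1) = 112.8233
  k=2: S(2,-2) = 48.7070; S(2,-1) = 64.4457; S(2,+0) = 85.2700; S(2,+1) = 112.8233; S(2,+2) = 149.2798
  k=3: S(3,-3) = 36.8120; S(3,-2) = 48.7070; S(3,-1) = 64.4457; S(3,+0) = 85.2700; S(3,+1) = 112.8233; S(3,+2) = 149.2798; S(3,+3) = 197.5166
Terminal payoffs V(N, j) = max(S_T - K, 0):
  V(3,-3) = 0.000000; V(3,-2) = 0.000000; V(3,-1) = 0.000000; V(3,+0) = 10.750000; V(3,+1) = 38.303279; V(3,+2) = 74.759844; V(3,+3) = 122.996612
Backward induction: V(k, j) = exp(-r*dt) * [p_u * V(k+1, j+1) + p_m * V(k+1, j) + p_d * V(k+1, j-1)]
  V(2,-2) = exp(-r*dt) * [p_u*0.000000 + p_m*0.000000 + p_d*0.000000] = 0.000000
  V(2,-1) = exp(-r*dt) * [p_u*10.750000 + p_m*0.000000 + p_d*0.000000] = 1.637383
  V(2,+0) = exp(-r*dt) * [p_u*38.303279 + p_m*10.750000 + p_d*0.000000] = 12.961512
  V(2,+1) = exp(-r*dt) * [p_u*74.759844 + p_m*38.303279 + p_d*10.750000] = 38.708780
  V(2,+2) = exp(-r*dt) * [p_u*122.996612 + p_m*74.759844 + p_d*38.303279] = 75.164300
  V(1,-1) = exp(-r*dt) * [p_u*12.961512 + p_m*1.637383 + p_d*0.000000] = 3.059831
  V(1,+0) = exp(-r*dt) * [p_u*38.708780 + p_m*12.961512 + p_d*1.637383] = 14.782933
  V(1,+1) = exp(-r*dt) * [p_u*75.164300 + p_m*38.708780 + p_d*12.961512] = 39.435518
  V(0,+0) = exp(-r*dt) * [p_u*39.435518 + p_m*14.782933 + p_d*3.059831] = 16.356135


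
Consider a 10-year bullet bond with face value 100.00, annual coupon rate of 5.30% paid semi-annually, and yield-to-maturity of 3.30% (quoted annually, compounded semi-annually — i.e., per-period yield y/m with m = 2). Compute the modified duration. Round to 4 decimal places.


Coupon per period c = face * coupon_rate / m = 2.650000
Periods per year m = 2; per-period yield y/m = 0.016500
Number of cashflows N = 20
Cashflows (t years, CF_t, discount factor 1/(1+y/m)^(m*t), PV):
  t = 0.5000: CF_t = 2.650000, DF = 0.983768, PV = 2.606985
  t = 1.0000: CF_t = 2.650000, DF = 0.967799, PV = 2.564668
  t = 1.5000: CF_t = 2.650000, DF = 0.952090, PV = 2.523038
  t = 2.0000: CF_t = 2.650000, DF = 0.936635, PV = 2.482083
  t = 2.5000: CF_t = 2.650000, DF = 0.921432, PV = 2.441794
  t = 3.0000: CF_t = 2.650000, DF = 0.906475, PV = 2.402158
  t = 3.5000: CF_t = 2.650000, DF = 0.891761, PV = 2.363166
  t = 4.0000: CF_t = 2.650000, DF = 0.877285, PV = 2.324806
  t = 4.5000: CF_t = 2.650000, DF = 0.863045, PV = 2.287070
  t = 5.0000: CF_t = 2.650000, DF = 0.849036, PV = 2.249946
  t = 5.5000: CF_t = 2.650000, DF = 0.835254, PV = 2.213424
  t = 6.0000: CF_t = 2.650000, DF = 0.821696, PV = 2.177496
  t = 6.5000: CF_t = 2.650000, DF = 0.808359, PV = 2.142150
  t = 7.0000: CF_t = 2.650000, DF = 0.795237, PV = 2.107378
  t = 7.5000: CF_t = 2.650000, DF = 0.782329, PV = 2.073171
  t = 8.0000: CF_t = 2.650000, DF = 0.769630, PV = 2.039519
  t = 8.5000: CF_t = 2.650000, DF = 0.757137, PV = 2.006413
  t = 9.0000: CF_t = 2.650000, DF = 0.744847, PV = 1.973845
  t = 9.5000: CF_t = 2.650000, DF = 0.732757, PV = 1.941805
  t = 10.0000: CF_t = 102.650000, DF = 0.720862, PV = 73.996520
Price P = sum_t PV_t = 116.917434
First compute Macaulay numerator sum_t t * PV_t:
  t * PV_t at t = 0.5000: 1.303492
  t * PV_t at t = 1.0000: 2.564668
  t * PV_t at t = 1.5000: 3.784556
  t * PV_t at t = 2.0000: 4.964166
  t * PV_t at t = 2.5000: 6.104484
  t * PV_t at t = 3.0000: 7.206474
  t * PV_t at t = 3.5000: 8.271080
  t * PV_t at t = 4.0000: 9.299226
  t * PV_t at t = 4.5000: 10.291814
  t * PV_t at t = 5.0000: 11.249729
  t * PV_t at t = 5.5000: 12.173833
  t * PV_t at t = 6.0000: 13.064973
  t * PV_t at t = 6.5000: 13.923976
  t * PV_t at t = 7.0000: 14.751648
  t * PV_t at t = 7.5000: 15.548783
  t * PV_t at t = 8.0000: 16.316152
  t * PV_t at t = 8.5000: 17.054512
  t * PV_t at t = 9.0000: 17.764602
  t * PV_t at t = 9.5000: 18.447147
  t * PV_t at t = 10.0000: 739.965198
Macaulay duration D = 944.050514 / 116.917434 = 8.074506
Modified duration = D / (1 + y/m) = 8.074506 / (1 + 0.016500) = 7.943439

Answer: Modified duration = 7.9434


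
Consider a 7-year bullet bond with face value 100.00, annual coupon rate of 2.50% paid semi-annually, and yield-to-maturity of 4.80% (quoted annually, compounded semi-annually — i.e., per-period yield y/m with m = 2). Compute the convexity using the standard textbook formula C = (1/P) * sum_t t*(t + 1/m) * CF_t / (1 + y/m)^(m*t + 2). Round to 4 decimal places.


Answer: Convexity = 44.5454

Derivation:
Coupon per period c = face * coupon_rate / m = 1.250000
Periods per year m = 2; per-period yield y/m = 0.024000
Number of cashflows N = 14
Cashflows (t years, CF_t, discount factor 1/(1+y/m)^(m*t), PV):
  t = 0.5000: CF_t = 1.250000, DF = 0.976562, PV = 1.220703
  t = 1.0000: CF_t = 1.250000, DF = 0.953674, PV = 1.192093
  t = 1.5000: CF_t = 1.250000, DF = 0.931323, PV = 1.164153
  t = 2.0000: CF_t = 1.250000, DF = 0.909495, PV = 1.136868
  t = 2.5000: CF_t = 1.250000, DF = 0.888178, PV = 1.110223
  t = 3.0000: CF_t = 1.250000, DF = 0.867362, PV = 1.084202
  t = 3.5000: CF_t = 1.250000, DF = 0.847033, PV = 1.058791
  t = 4.0000: CF_t = 1.250000, DF = 0.827181, PV = 1.033976
  t = 4.5000: CF_t = 1.250000, DF = 0.807794, PV = 1.009742
  t = 5.0000: CF_t = 1.250000, DF = 0.788861, PV = 0.986076
  t = 5.5000: CF_t = 1.250000, DF = 0.770372, PV = 0.962965
  t = 6.0000: CF_t = 1.250000, DF = 0.752316, PV = 0.940395
  t = 6.5000: CF_t = 1.250000, DF = 0.734684, PV = 0.918355
  t = 7.0000: CF_t = 101.250000, DF = 0.717465, PV = 72.643312
Price P = sum_t PV_t = 86.461856
Convexity numerator sum_t t*(t + 1/m) * CF_t / (1+y/m)^(m*t + 2):
  t = 0.5000: term = 0.582077
  t = 1.0000: term = 1.705303
  t = 1.5000: term = 3.330669
  t = 2.0000: term = 5.421011
  t = 2.5000: term = 7.940934
  t = 3.0000: term = 10.856746
  t = 3.5000: term = 14.136387
  t = 4.0000: term = 17.749370
  t = 4.5000: term = 21.666712
  t = 5.0000: term = 25.860876
  t = 5.5000: term = 30.305714
  t = 6.0000: term = 34.976410
  t = 6.5000: term = 39.849425
  t = 7.0000: term = 3637.098217
Convexity = (1/P) * sum = 3851.479850 / 86.461856 = 44.545422


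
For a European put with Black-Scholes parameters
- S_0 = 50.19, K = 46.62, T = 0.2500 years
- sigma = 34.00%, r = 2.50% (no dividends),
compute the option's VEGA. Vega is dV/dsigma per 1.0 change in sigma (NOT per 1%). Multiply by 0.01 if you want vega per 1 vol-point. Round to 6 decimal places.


d1 = 0.5558010003; d2 = 0.3858010003
phi(d1) = 0.3418456672; exp(-qT) = 1.0000000000; exp(-rT) = 0.9937694906
Vega = S * exp(-qT) * phi(d1) * sqrt(T) = 50.1900 * 1.0000000000 * 0.3418456672 * 0.5000000000 = 8.578617

Answer: Vega = 8.578617


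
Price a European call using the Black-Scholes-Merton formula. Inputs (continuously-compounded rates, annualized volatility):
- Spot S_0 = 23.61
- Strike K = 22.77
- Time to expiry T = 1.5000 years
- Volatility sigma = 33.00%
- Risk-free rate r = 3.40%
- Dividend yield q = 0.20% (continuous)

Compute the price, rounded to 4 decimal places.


d1 = (ln(S/K) + (r - q + 0.5*sigma^2) * T) / (sigma * sqrt(T)) = 0.41047874
d2 = d1 - sigma * sqrt(T) = 0.00631293
exp(-rT) = 0.95027867; exp(-qT) = 0.99700450
C = S_0 * exp(-qT) * N(d1) - K * exp(-rT) * N(d2)
N(d1) = 0.65927260; N(d2) = 0.50251848
C = 23.6100 * 0.99700450 * 0.65927260 - 22.7700 * 0.95027867 * 0.50251848 = 4.6454

Answer: Price = 4.6454


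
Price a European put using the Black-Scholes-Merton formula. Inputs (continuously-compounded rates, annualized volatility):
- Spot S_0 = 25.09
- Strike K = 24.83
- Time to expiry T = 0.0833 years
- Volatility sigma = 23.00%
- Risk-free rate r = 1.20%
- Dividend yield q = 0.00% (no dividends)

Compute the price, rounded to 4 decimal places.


Answer: Price = 0.5279

Derivation:
d1 = (ln(S/K) + (r - q + 0.5*sigma^2) * T) / (sigma * sqrt(T)) = 0.20517077
d2 = d1 - sigma * sqrt(T) = 0.13878876
exp(-rT) = 0.99900090; exp(-qT) = 1.00000000
P = K * exp(-rT) * N(-d2) - S_0 * exp(-qT) * N(-d1)
N(-d1) = 0.41871935; N(-d2) = 0.44480854
P = 24.8300 * 0.99900090 * 0.44480854 - 25.0900 * 1.00000000 * 0.41871935 = 0.5279


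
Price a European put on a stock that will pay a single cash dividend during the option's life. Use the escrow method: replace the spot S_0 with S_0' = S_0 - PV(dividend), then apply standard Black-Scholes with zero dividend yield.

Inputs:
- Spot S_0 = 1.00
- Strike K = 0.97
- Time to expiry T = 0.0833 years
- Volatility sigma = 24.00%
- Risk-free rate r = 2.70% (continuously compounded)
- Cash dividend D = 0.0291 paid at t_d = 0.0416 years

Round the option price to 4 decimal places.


Answer: Price = 0.0253

Derivation:
PV(D) = D * exp(-r * t_d) = 0.0291 * 0.99887743 = 0.02906733
S_0' = S_0 - PV(D) = 1.0000 - 0.02906733 = 0.97093267
d1 = (ln(S_0'/K) + (r + sigma^2/2)*T) / (sigma*sqrt(T)) = 0.08097788
d2 = d1 - sigma*sqrt(T) = 0.01170971
exp(-rT) = 0.99775343
N(-d1) = 0.46772977; N(-d2) = 0.49532861
P = K * exp(-rT) * N(-d2) - S_0' * N(-d1) = 0.9700 * 0.99775343 * 0.49532861 - 0.97093267 * 0.46772977 = 0.0253


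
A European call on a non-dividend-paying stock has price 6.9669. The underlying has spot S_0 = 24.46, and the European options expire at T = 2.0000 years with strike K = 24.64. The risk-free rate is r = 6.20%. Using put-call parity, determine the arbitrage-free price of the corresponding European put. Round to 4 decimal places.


Put-call parity: C - P = S_0 * exp(-qT) - K * exp(-rT).
S_0 * exp(-qT) = 24.4600 * 1.00000000 = 24.46000000
K * exp(-rT) = 24.6400 * 0.88337984 = 21.76647928
P = C - S*exp(-qT) + K*exp(-rT)
P = 6.9669 - 24.46000000 + 21.76647928 = 4.2734

Answer: Put price = 4.2734


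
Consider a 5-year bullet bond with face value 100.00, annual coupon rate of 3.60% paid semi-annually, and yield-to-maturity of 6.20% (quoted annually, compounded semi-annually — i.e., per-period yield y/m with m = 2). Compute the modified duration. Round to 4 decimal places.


Answer: Modified duration = 4.4540

Derivation:
Coupon per period c = face * coupon_rate / m = 1.800000
Periods per year m = 2; per-period yield y/m = 0.031000
Number of cashflows N = 10
Cashflows (t years, CF_t, discount factor 1/(1+y/m)^(m*t), PV):
  t = 0.5000: CF_t = 1.800000, DF = 0.969932, PV = 1.745878
  t = 1.0000: CF_t = 1.800000, DF = 0.940768, PV = 1.693383
  t = 1.5000: CF_t = 1.800000, DF = 0.912481, PV = 1.642466
  t = 2.0000: CF_t = 1.800000, DF = 0.885045, PV = 1.593081
  t = 2.5000: CF_t = 1.800000, DF = 0.858434, PV = 1.545180
  t = 3.0000: CF_t = 1.800000, DF = 0.832622, PV = 1.498720
  t = 3.5000: CF_t = 1.800000, DF = 0.807587, PV = 1.453657
  t = 4.0000: CF_t = 1.800000, DF = 0.783305, PV = 1.409948
  t = 4.5000: CF_t = 1.800000, DF = 0.759752, PV = 1.367554
  t = 5.0000: CF_t = 101.800000, DF = 0.736908, PV = 75.017248
Price P = sum_t PV_t = 88.967115
First compute Macaulay numerator sum_t t * PV_t:
  t * PV_t at t = 0.5000: 0.872939
  t * PV_t at t = 1.0000: 1.693383
  t * PV_t at t = 1.5000: 2.463700
  t * PV_t at t = 2.0000: 3.186162
  t * PV_t at t = 2.5000: 3.862951
  t * PV_t at t = 3.0000: 4.496160
  t * PV_t at t = 3.5000: 5.087798
  t * PV_t at t = 4.0000: 5.639793
  t * PV_t at t = 4.5000: 6.153993
  t * PV_t at t = 5.0000: 375.086238
Macaulay duration D = 408.543117 / 88.967115 = 4.592069
Modified duration = D / (1 + y/m) = 4.592069 / (1 + 0.031000) = 4.453995


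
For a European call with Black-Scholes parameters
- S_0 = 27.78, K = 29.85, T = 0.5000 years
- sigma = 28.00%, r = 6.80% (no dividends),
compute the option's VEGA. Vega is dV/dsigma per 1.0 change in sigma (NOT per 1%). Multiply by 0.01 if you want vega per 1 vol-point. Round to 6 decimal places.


d1 = -0.0922698715; d2 = -0.2902597702
phi(d1) = 0.3972476466; exp(-qT) = 1.0000000000; exp(-rT) = 0.9665715046
Vega = S * exp(-qT) * phi(d1) * sqrt(T) = 27.7800 * 1.0000000000 * 0.3972476466 * 0.7071067812 = 7.803305

Answer: Vega = 7.803305


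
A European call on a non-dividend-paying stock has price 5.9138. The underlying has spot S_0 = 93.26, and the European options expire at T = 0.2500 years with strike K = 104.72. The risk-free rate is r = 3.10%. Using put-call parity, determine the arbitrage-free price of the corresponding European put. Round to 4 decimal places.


Answer: Put price = 16.5654

Derivation:
Put-call parity: C - P = S_0 * exp(-qT) - K * exp(-rT).
S_0 * exp(-qT) = 93.2600 * 1.00000000 = 93.26000000
K * exp(-rT) = 104.7200 * 0.99227995 = 103.91155676
P = C - S*exp(-qT) + K*exp(-rT)
P = 5.9138 - 93.26000000 + 103.91155676 = 16.5654


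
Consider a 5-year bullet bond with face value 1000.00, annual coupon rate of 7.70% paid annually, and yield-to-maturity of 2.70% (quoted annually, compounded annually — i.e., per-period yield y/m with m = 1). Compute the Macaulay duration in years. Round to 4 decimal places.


Coupon per period c = face * coupon_rate / m = 77.000000
Periods per year m = 1; per-period yield y/m = 0.027000
Number of cashflows N = 5
Cashflows (t years, CF_t, discount factor 1/(1+y/m)^(m*t), PV):
  t = 1.0000: CF_t = 77.000000, DF = 0.973710, PV = 74.975657
  t = 2.0000: CF_t = 77.000000, DF = 0.948111, PV = 73.004535
  t = 3.0000: CF_t = 77.000000, DF = 0.923185, PV = 71.085234
  t = 4.0000: CF_t = 77.000000, DF = 0.898914, PV = 69.216391
  t = 5.0000: CF_t = 1077.000000, DF = 0.875282, PV = 942.678247
Price P = sum_t PV_t = 1230.960063
Macaulay numerator sum_t t * PV_t:
  t * PV_t at t = 1.0000: 74.975657
  t * PV_t at t = 2.0000: 146.009070
  t * PV_t at t = 3.0000: 213.255701
  t * PV_t at t = 4.0000: 276.865564
  t * PV_t at t = 5.0000: 4713.391233
Macaulay duration D = (sum_t t * PV_t) / P = 5424.497224 / 1230.960063 = 4.406721

Answer: Macaulay duration = 4.4067 years


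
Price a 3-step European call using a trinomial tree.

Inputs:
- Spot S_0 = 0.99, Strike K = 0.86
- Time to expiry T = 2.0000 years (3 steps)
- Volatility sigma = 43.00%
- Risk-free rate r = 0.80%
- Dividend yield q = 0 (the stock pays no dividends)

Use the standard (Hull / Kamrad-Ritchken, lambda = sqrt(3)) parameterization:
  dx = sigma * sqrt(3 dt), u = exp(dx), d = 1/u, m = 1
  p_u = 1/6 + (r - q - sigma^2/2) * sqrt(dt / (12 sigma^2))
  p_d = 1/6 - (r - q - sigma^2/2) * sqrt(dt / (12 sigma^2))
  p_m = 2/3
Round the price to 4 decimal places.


dt = T/N = 0.666667; dx = sigma*sqrt(3*dt) = 0.608112
u = exp(dx) = 1.836960; d = 1/u = 0.544378
p_u = 0.120376, p_m = 0.666667, p_d = 0.212957
Discount per step: exp(-r*dt) = 0.994681
Stock lattice S(k, j) with j the centered position index:
  k=0: S(0,+0) = 0.9900
  k=1: S(1,-1) = 0.5389; S(1,+0) = 0.9900; S(1,+1) = 1.8186
  k=2: S(2,-2) = 0.2934; S(2,-1) = 0.5389; S(2,+0) = 0.9900; S(2,+1) = 1.8186; S(2,+2) = 3.3407
  k=3: S(3,-3) = 0.1597; S(3,-2) = 0.2934; S(3,-1) = 0.5389; S(3,+0) = 0.9900; S(3,+1) = 1.8186; S(3,+2) = 3.3407; S(3,+3) = 6.1367
Terminal payoffs V(N, j) = max(S_T - K, 0):
  V(3,-3) = 0.000000; V(3,-2) = 0.000000; V(3,-1) = 0.000000; V(3,+0) = 0.130000; V(3,+1) = 0.958590; V(3,+2) = 2.480676; V(3,+3) = 5.276688
Backward induction: V(k, j) = exp(-r*dt) * [p_u * V(k+1, j+1) + p_m * V(k+1, j) + p_d * V(k+1, j-1)]
  V(2,-2) = exp(-r*dt) * [p_u*0.000000 + p_m*0.000000 + p_d*0.000000] = 0.000000
  V(2,-1) = exp(-r*dt) * [p_u*0.130000 + p_m*0.000000 + p_d*0.000000] = 0.015566
  V(2,+0) = exp(-r*dt) * [p_u*0.958590 + p_m*0.130000 + p_d*0.000000] = 0.200983
  V(2,+1) = exp(-r*dt) * [p_u*2.480676 + p_m*0.958590 + p_d*0.130000] = 0.960223
  V(2,+2) = exp(-r*dt) * [p_u*5.276688 + p_m*2.480676 + p_d*0.958590] = 2.479848
  V(1,-1) = exp(-r*dt) * [p_u*0.200983 + p_m*0.015566 + p_d*0.000000] = 0.034387
  V(1,+0) = exp(-r*dt) * [p_u*0.960223 + p_m*0.200983 + p_d*0.015566] = 0.251546
  V(1,+1) = exp(-r*dt) * [p_u*2.479848 + p_m*0.960223 + p_d*0.200983] = 0.976243
  V(0,+0) = exp(-r*dt) * [p_u*0.976243 + p_m*0.251546 + p_d*0.034387] = 0.290980

Answer: Price = V(0,0) = 0.2910


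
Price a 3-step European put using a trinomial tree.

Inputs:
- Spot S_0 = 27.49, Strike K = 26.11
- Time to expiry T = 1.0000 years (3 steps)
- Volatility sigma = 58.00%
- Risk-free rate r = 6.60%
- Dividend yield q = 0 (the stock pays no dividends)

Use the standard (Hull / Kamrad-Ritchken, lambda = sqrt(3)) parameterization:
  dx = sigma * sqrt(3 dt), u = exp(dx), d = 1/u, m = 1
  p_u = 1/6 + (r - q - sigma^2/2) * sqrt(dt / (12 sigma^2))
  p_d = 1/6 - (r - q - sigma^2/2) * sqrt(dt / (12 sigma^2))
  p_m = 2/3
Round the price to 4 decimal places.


dt = T/N = 0.333333; dx = sigma*sqrt(3*dt) = 0.580000
u = exp(dx) = 1.786038; d = 1/u = 0.559898
p_u = 0.137299, p_m = 0.666667, p_d = 0.196034
Discount per step: exp(-r*dt) = 0.978240
Stock lattice S(k, j) with j the centered position index:
  k=0: S(0,+0) = 27.4900
  k=1: S(1,-1) = 15.3916; S(1,+0) = 27.4900; S(1,+1) = 49.0982
  k=2: S(2,-2) = 8.6177; S(2,-1) = 15.3916; S(2,+0) = 27.4900; S(2,+1) = 49.0982; S(2,+2) = 87.6913
  k=3: S(3,-3) = 4.8251; S(3,-2) = 8.6177; S(3,-1) = 15.3916; S(3,+0) = 27.4900; S(3,+1) = 49.0982; S(3,+2) = 87.6913; S(3,+3) = 156.6200
Terminal payoffs V(N, j) = max(K - S_T, 0):
  V(3,-3) = 21.284944; V(3,-2) = 17.492265; V(3,-1) = 10.718394; V(3,+0) = 0.000000; V(3,+1) = 0.000000; V(3,+2) = 0.000000; V(3,+3) = 0.000000
Backward induction: V(k, j) = exp(-r*dt) * [p_u * V(k+1, j+1) + p_m * V(k+1, j) + p_d * V(k+1, j-1)]
  V(2,-2) = exp(-r*dt) * [p_u*10.718394 + p_m*17.492265 + p_d*21.284944] = 16.929148
  V(2,-1) = exp(-r*dt) * [p_u*0.000000 + p_m*10.718394 + p_d*17.492265] = 10.344580
  V(2,+0) = exp(-r*dt) * [p_u*0.000000 + p_m*0.000000 + p_d*10.718394] = 2.055454
  V(2,+1) = exp(-r*dt) * [p_u*0.000000 + p_m*0.000000 + p_d*0.000000] = 0.000000
  V(2,+2) = exp(-r*dt) * [p_u*0.000000 + p_m*0.000000 + p_d*0.000000] = 0.000000
  V(1,-1) = exp(-r*dt) * [p_u*2.055454 + p_m*10.344580 + p_d*16.929148] = 10.268876
  V(1,+0) = exp(-r*dt) * [p_u*0.000000 + p_m*2.055454 + p_d*10.344580] = 3.324253
  V(1,+1) = exp(-r*dt) * [p_u*0.000000 + p_m*0.000000 + p_d*2.055454] = 0.394172
  V(0,+0) = exp(-r*dt) * [p_u*0.394172 + p_m*3.324253 + p_d*10.268876] = 4.190137

Answer: Price = V(0,0) = 4.1901


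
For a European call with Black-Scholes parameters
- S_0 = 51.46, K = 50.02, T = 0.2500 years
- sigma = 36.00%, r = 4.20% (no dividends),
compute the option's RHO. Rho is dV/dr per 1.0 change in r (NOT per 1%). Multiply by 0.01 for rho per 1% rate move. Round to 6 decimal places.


Answer: Rho = 6.807621

Derivation:
d1 = 0.3060104522; d2 = 0.1260104522
phi(d1) = 0.3806938647; exp(-qT) = 1.0000000000; exp(-rT) = 0.9895549326
N(d2) = 0.5501381746
Rho = K*T*exp(-rT)*N(d2) = 50.0200 * 0.2500 * 0.9895549326 * 0.5501381746 = 6.807621


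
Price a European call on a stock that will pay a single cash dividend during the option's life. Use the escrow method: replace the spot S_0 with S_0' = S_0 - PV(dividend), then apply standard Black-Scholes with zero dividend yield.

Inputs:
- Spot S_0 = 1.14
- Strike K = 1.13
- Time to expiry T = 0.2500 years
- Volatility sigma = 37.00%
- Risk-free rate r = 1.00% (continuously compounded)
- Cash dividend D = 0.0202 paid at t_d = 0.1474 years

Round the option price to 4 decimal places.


Answer: Price = 0.0792

Derivation:
PV(D) = D * exp(-r * t_d) = 0.0202 * 0.99852709 = 0.02017025
S_0' = S_0 - PV(D) = 1.1400 - 0.02017025 = 1.11982975
d1 = (ln(S_0'/K) + (r + sigma^2/2)*T) / (sigma*sqrt(T)) = 0.05714343
d2 = d1 - sigma*sqrt(T) = -0.12785657
exp(-rT) = 0.99750312
N(d1) = 0.52278453; N(d2) = 0.44913124
C = S_0' * N(d1) - K * exp(-rT) * N(d2) = 1.11982975 * 0.52278453 - 1.1300 * 0.99750312 * 0.44913124 = 0.0792


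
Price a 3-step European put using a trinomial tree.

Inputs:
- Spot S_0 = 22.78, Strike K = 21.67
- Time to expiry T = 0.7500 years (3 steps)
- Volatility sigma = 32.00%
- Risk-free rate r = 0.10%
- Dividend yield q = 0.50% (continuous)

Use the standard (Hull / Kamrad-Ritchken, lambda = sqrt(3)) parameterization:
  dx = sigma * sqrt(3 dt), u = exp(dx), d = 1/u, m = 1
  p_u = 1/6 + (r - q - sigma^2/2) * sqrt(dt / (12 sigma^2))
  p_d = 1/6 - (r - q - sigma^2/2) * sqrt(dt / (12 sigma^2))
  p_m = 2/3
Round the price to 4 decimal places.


Answer: Price = V(0,0) = 1.9046

Derivation:
dt = T/N = 0.250000; dx = sigma*sqrt(3*dt) = 0.277128
u = exp(dx) = 1.319335; d = 1/u = 0.757957
p_u = 0.141768, p_m = 0.666667, p_d = 0.191565
Discount per step: exp(-r*dt) = 0.999750
Stock lattice S(k, j) with j the centered position index:
  k=0: S(0,+0) = 22.7800
  k=1: S(1,-1) = 17.2663; S(1,+0) = 22.7800; S(1,+1) = 30.0545
  k=2: S(2,-2) = 13.0871; S(2,-1) = 17.2663; S(2,+0) = 22.7800; S(2,+1) = 30.0545; S(2,+2) = 39.6519
  k=3: S(3,-3) = 9.9195; S(3,-2) = 13.0871; S(3,-1) = 17.2663; S(3,+0) = 22.7800; S(3,+1) = 30.0545; S(3,+2) = 39.6519; S(3,+3) = 52.3142
Terminal payoffs V(N, j) = max(K - S_T, 0):
  V(3,-3) = 11.750539; V(3,-2) = 8.582904; V(3,-1) = 4.403731; V(3,+0) = 0.000000; V(3,+1) = 0.000000; V(3,+2) = 0.000000; V(3,+3) = 0.000000
Backward induction: V(k, j) = exp(-r*dt) * [p_u * V(k+1, j+1) + p_m * V(k+1, j) + p_d * V(k+1, j-1)]
  V(2,-2) = exp(-r*dt) * [p_u*4.403731 + p_m*8.582904 + p_d*11.750539] = 8.595088
  V(2,-1) = exp(-r*dt) * [p_u*0.000000 + p_m*4.403731 + p_d*8.582904] = 4.578859
  V(2,+0) = exp(-r*dt) * [p_u*0.000000 + p_m*0.000000 + p_d*4.403731] = 0.843389
  V(2,+1) = exp(-r*dt) * [p_u*0.000000 + p_m*0.000000 + p_d*0.000000] = 0.000000
  V(2,+2) = exp(-r*dt) * [p_u*0.000000 + p_m*0.000000 + p_d*0.000000] = 0.000000
  V(1,-1) = exp(-r*dt) * [p_u*0.843389 + p_m*4.578859 + p_d*8.595088] = 4.817451
  V(1,+0) = exp(-r*dt) * [p_u*0.000000 + p_m*0.843389 + p_d*4.578859] = 1.439048
  V(1,+1) = exp(-r*dt) * [p_u*0.000000 + p_m*0.000000 + p_d*0.843389] = 0.161523
  V(0,+0) = exp(-r*dt) * [p_u*0.161523 + p_m*1.439048 + p_d*4.817451] = 1.904643


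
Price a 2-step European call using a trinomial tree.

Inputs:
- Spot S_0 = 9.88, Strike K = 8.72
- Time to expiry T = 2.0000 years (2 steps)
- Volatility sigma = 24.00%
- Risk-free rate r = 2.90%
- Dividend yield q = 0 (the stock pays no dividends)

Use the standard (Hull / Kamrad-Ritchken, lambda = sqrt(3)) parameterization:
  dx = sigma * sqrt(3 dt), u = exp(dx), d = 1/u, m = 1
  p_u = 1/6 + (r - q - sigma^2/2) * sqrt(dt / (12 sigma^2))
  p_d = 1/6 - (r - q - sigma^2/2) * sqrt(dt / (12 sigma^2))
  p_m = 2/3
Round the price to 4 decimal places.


Answer: Price = V(0,0) = 2.2276

Derivation:
dt = T/N = 1.000000; dx = sigma*sqrt(3*dt) = 0.415692
u = exp(dx) = 1.515419; d = 1/u = 0.659883
p_u = 0.166907, p_m = 0.666667, p_d = 0.166426
Discount per step: exp(-r*dt) = 0.971416
Stock lattice S(k, j) with j the centered position index:
  k=0: S(0,+0) = 9.8800
  k=1: S(1,-1) = 6.5196; S(1,+0) = 9.8800; S(1,+1) = 14.9723
  k=2: S(2,-2) = 4.3022; S(2,-1) = 6.5196; S(2,+0) = 9.8800; S(2,+1) = 14.9723; S(2,+2) = 22.6894
Terminal payoffs V(N, j) = max(S_T - K, 0):
  V(2,-2) = 0.000000; V(2,-1) = 0.000000; V(2,+0) = 1.160000; V(2,+1) = 6.252343; V(2,+2) = 13.969378
Backward induction: V(k, j) = exp(-r*dt) * [p_u * V(k+1, j+1) + p_m * V(k+1, j) + p_d * V(k+1, j-1)]
  V(1,-1) = exp(-r*dt) * [p_u*1.160000 + p_m*0.000000 + p_d*0.000000] = 0.188078
  V(1,+0) = exp(-r*dt) * [p_u*6.252343 + p_m*1.160000 + p_d*0.000000] = 1.764961
  V(1,+1) = exp(-r*dt) * [p_u*13.969378 + p_m*6.252343 + p_d*1.160000] = 6.501567
  V(0,+0) = exp(-r*dt) * [p_u*6.501567 + p_m*1.764961 + p_d*0.188078] = 2.227556


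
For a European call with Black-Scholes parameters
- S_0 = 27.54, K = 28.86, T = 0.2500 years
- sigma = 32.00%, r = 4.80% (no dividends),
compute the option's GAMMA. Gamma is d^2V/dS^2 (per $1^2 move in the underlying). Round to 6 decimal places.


d1 = -0.1376066253; d2 = -0.2976066253
phi(d1) = 0.3951830021; exp(-qT) = 1.0000000000; exp(-rT) = 0.9880717129
Gamma = exp(-qT) * phi(d1) / (S * sigma * sqrt(T)) = 1.0000000000 * 0.3951830021 / (27.5400 * 0.3200 * 0.5000000000) = 0.089684

Answer: Gamma = 0.089684


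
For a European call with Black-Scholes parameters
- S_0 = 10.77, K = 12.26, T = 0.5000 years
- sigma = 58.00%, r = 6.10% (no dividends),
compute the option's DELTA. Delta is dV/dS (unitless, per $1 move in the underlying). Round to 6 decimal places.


Answer: Delta = 0.485434

Derivation:
d1 = -0.0365194790; d2 = -0.4466414121
phi(d1) = 0.3986763399; exp(-qT) = 1.0000000000; exp(-rT) = 0.9699604321
N(d1) = 0.4854340735
Delta = exp(-qT) * N(d1) = 1.0000000000 * 0.4854340735 = 0.485434


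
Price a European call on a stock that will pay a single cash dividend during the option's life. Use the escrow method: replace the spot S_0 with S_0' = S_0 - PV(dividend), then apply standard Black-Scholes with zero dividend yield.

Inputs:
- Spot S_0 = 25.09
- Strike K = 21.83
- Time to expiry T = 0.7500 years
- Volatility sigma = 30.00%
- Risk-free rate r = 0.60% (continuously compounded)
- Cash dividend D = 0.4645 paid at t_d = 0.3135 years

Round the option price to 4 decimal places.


Answer: Price = 4.1132

Derivation:
PV(D) = D * exp(-r * t_d) = 0.4645 * 0.99812077 = 0.46362710
S_0' = S_0 - PV(D) = 25.0900 - 0.46362710 = 24.62637290
d1 = (ln(S_0'/K) + (r + sigma^2/2)*T) / (sigma*sqrt(T)) = 0.61115516
d2 = d1 - sigma*sqrt(T) = 0.35134754
exp(-rT) = 0.99551011
N(d1) = 0.72945157; N(d2) = 0.63733618
C = S_0' * N(d1) - K * exp(-rT) * N(d2) = 24.62637290 * 0.72945157 - 21.8300 * 0.99551011 * 0.63733618 = 4.1132


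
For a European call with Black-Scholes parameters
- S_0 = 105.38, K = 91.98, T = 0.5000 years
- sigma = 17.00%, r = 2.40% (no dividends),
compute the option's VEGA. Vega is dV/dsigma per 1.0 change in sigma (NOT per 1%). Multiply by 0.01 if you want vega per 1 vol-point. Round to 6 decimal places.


Answer: Vega = 12.914004

Derivation:
d1 = 1.2913159303; d2 = 1.1711077775
phi(d1) = 0.1733076484; exp(-qT) = 1.0000000000; exp(-rT) = 0.9880717129
Vega = S * exp(-qT) * phi(d1) * sqrt(T) = 105.3800 * 1.0000000000 * 0.1733076484 * 0.7071067812 = 12.914004


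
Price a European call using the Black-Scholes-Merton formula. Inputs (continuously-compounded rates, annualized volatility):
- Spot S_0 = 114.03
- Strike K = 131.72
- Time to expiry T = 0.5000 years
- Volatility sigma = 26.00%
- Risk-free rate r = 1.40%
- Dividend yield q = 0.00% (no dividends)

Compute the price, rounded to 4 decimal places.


Answer: Price = 2.9564

Derivation:
d1 = (ln(S/K) + (r - q + 0.5*sigma^2) * T) / (sigma * sqrt(T)) = -0.65443758
d2 = d1 - sigma * sqrt(T) = -0.83828535
exp(-rT) = 0.99302444; exp(-qT) = 1.00000000
C = S_0 * exp(-qT) * N(d1) - K * exp(-rT) * N(d2)
N(d1) = 0.25641496; N(d2) = 0.20093523
C = 114.0300 * 1.00000000 * 0.25641496 - 131.7200 * 0.99302444 * 0.20093523 = 2.9564


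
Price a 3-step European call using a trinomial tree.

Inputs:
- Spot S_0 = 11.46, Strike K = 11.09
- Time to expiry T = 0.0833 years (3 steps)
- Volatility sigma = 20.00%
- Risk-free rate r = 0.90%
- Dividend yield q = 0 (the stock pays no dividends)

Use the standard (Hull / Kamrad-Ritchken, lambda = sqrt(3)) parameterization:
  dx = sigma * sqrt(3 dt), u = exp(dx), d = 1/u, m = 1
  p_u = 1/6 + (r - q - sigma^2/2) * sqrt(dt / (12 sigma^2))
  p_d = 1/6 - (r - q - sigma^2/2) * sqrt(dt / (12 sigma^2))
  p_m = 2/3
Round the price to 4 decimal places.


dt = T/N = 0.027767; dx = sigma*sqrt(3*dt) = 0.057723
u = exp(dx) = 1.059422; d = 1/u = 0.943911
p_u = 0.164021, p_m = 0.666667, p_d = 0.169312
Discount per step: exp(-r*dt) = 0.999750
Stock lattice S(k, j) with j the centered position index:
  k=0: S(0,+0) = 11.4600
  k=1: S(1,-1) = 10.8172; S(1,+0) = 11.4600; S(1,+1) = 12.1410
  k=2: S(2,-2) = 10.2105; S(2,-1) = 10.8172; S(2,+0) = 11.4600; S(2,+1) = 12.1410; S(2,+2) = 12.8624
  k=3: S(3,-3) = 9.6378; S(3,-2) = 10.2105; S(3,-1) = 10.8172; S(3,+0) = 11.4600; S(3,+1) = 12.1410; S(3,+2) = 12.8624; S(3,+3) = 13.6267
Terminal payoffs V(N, j) = max(S_T - K, 0):
  V(3,-3) = 0.000000; V(3,-2) = 0.000000; V(3,-1) = 0.000000; V(3,+0) = 0.370000; V(3,+1) = 1.050976; V(3,+2) = 1.772417; V(3,+3) = 2.536728
Backward induction: V(k, j) = exp(-r*dt) * [p_u * V(k+1, j+1) + p_m * V(k+1, j) + p_d * V(k+1, j-1)]
  V(2,-2) = exp(-r*dt) * [p_u*0.000000 + p_m*0.000000 + p_d*0.000000] = 0.000000
  V(2,-1) = exp(-r*dt) * [p_u*0.370000 + p_m*0.000000 + p_d*0.000000] = 0.060673
  V(2,+0) = exp(-r*dt) * [p_u*1.050976 + p_m*0.370000 + p_d*0.000000] = 0.418944
  V(2,+1) = exp(-r*dt) * [p_u*1.772417 + p_m*1.050976 + p_d*0.370000] = 1.053747
  V(2,+2) = exp(-r*dt) * [p_u*2.536728 + p_m*1.772417 + p_d*1.050976] = 1.775188
  V(1,-1) = exp(-r*dt) * [p_u*0.418944 + p_m*0.060673 + p_d*0.000000] = 0.109137
  V(1,+0) = exp(-r*dt) * [p_u*1.053747 + p_m*0.418944 + p_d*0.060673] = 0.462290
  V(1,+1) = exp(-r*dt) * [p_u*1.775188 + p_m*1.053747 + p_d*0.418944] = 1.064332
  V(0,+0) = exp(-r*dt) * [p_u*1.064332 + p_m*0.462290 + p_d*0.109137] = 0.501119

Answer: Price = V(0,0) = 0.5011


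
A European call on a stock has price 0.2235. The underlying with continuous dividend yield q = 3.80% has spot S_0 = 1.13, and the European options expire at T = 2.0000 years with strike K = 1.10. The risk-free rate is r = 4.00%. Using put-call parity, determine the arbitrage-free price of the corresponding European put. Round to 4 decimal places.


Answer: Put price = 0.1916

Derivation:
Put-call parity: C - P = S_0 * exp(-qT) - K * exp(-rT).
S_0 * exp(-qT) = 1.1300 * 0.92681621 = 1.04730231
K * exp(-rT) = 1.1000 * 0.92311635 = 1.01542798
P = C - S*exp(-qT) + K*exp(-rT)
P = 0.2235 - 1.04730231 + 1.01542798 = 0.1916


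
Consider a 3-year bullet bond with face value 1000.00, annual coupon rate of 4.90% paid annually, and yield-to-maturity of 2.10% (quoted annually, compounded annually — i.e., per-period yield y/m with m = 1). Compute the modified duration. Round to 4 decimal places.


Answer: Modified duration = 2.8087

Derivation:
Coupon per period c = face * coupon_rate / m = 49.000000
Periods per year m = 1; per-period yield y/m = 0.021000
Number of cashflows N = 3
Cashflows (t years, CF_t, discount factor 1/(1+y/m)^(m*t), PV):
  t = 1.0000: CF_t = 49.000000, DF = 0.979432, PV = 47.992165
  t = 2.0000: CF_t = 49.000000, DF = 0.959287, PV = 47.005058
  t = 3.0000: CF_t = 1049.000000, DF = 0.939556, PV = 985.594479
Price P = sum_t PV_t = 1080.591702
First compute Macaulay numerator sum_t t * PV_t:
  t * PV_t at t = 1.0000: 47.992165
  t * PV_t at t = 2.0000: 94.010117
  t * PV_t at t = 3.0000: 2956.783436
Macaulay duration D = 3098.785717 / 1080.591702 = 2.867675
Modified duration = D / (1 + y/m) = 2.867675 / (1 + 0.021000) = 2.808692


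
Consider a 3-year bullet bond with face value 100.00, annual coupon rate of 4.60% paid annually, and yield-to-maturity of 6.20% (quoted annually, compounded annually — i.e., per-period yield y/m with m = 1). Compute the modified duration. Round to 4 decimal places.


Answer: Modified duration = 2.6995

Derivation:
Coupon per period c = face * coupon_rate / m = 4.600000
Periods per year m = 1; per-period yield y/m = 0.062000
Number of cashflows N = 3
Cashflows (t years, CF_t, discount factor 1/(1+y/m)^(m*t), PV):
  t = 1.0000: CF_t = 4.600000, DF = 0.941620, PV = 4.331450
  t = 2.0000: CF_t = 4.600000, DF = 0.886647, PV = 4.078578
  t = 3.0000: CF_t = 104.600000, DF = 0.834885, PV = 87.328929
Price P = sum_t PV_t = 95.738957
First compute Macaulay numerator sum_t t * PV_t:
  t * PV_t at t = 1.0000: 4.331450
  t * PV_t at t = 2.0000: 8.157156
  t * PV_t at t = 3.0000: 261.986787
Macaulay duration D = 274.475394 / 95.738957 = 2.866914
Modified duration = D / (1 + y/m) = 2.866914 / (1 + 0.062000) = 2.699543


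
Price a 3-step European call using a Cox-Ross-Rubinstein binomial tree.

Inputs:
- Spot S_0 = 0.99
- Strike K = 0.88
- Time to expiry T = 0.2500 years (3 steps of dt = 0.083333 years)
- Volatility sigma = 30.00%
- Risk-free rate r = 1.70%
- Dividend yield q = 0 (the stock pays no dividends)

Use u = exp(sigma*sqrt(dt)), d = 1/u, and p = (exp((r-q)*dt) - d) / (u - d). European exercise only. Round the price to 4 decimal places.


Answer: Price = V(0,0) = 0.1294

Derivation:
dt = T/N = 0.083333
u = exp(sigma*sqrt(dt)) = 1.090463; d = 1/u = 0.917042
p = (exp((r-q)*dt) - d) / (u - d) = 0.486538
Discount per step: exp(-r*dt) = 0.998584
Stock lattice S(k, i) with i counting down-moves:
  k=0: S(0,0) = 0.9900
  k=1: S(1,0) = 1.0796; S(1,1) = 0.9079
  k=2: S(2,0) = 1.1772; S(2,1) = 0.9900; S(2,2) = 0.8326
  k=3: S(3,0) = 1.2837; S(3,1) = 1.0796; S(3,2) = 0.9079; S(3,3) = 0.7635
Terminal payoffs V(N, i) = max(S_T - K, 0):
  V(3,0) = 0.403714; V(3,1) = 0.199559; V(3,2) = 0.027871; V(3,3) = 0.000000
Backward induction: V(k, i) = exp(-r*dt) * [p * V(k+1, i) + (1-p) * V(k+1, i+1)].
  V(2,0) = exp(-r*dt) * [p*0.403714 + (1-p)*0.199559] = 0.298465
  V(2,1) = exp(-r*dt) * [p*0.199559 + (1-p)*0.027871] = 0.111246
  V(2,2) = exp(-r*dt) * [p*0.027871 + (1-p)*0.000000] = 0.013541
  V(1,0) = exp(-r*dt) * [p*0.298465 + (1-p)*0.111246] = 0.202048
  V(1,1) = exp(-r*dt) * [p*0.111246 + (1-p)*0.013541] = 0.060992
  V(0,0) = exp(-r*dt) * [p*0.202048 + (1-p)*0.060992] = 0.129438


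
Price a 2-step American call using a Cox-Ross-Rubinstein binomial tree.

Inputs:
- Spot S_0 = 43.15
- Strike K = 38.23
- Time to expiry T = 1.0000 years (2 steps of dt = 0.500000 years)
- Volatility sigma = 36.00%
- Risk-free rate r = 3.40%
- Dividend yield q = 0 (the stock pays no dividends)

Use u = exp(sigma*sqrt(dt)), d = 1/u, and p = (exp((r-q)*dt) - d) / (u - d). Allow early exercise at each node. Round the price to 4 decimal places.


Answer: Price = V(0,0) = 9.5362

Derivation:
dt = T/N = 0.500000
u = exp(sigma*sqrt(dt)) = 1.289892; d = 1/u = 0.775259
p = (exp((r-q)*dt) - d) / (u - d) = 0.470017
Discount per step: exp(-r*dt) = 0.983144
Stock lattice S(k, i) with i counting down-moves:
  k=0: S(0,0) = 43.1500
  k=1: S(1,0) = 55.6588; S(1,1) = 33.4524
  k=2: S(2,0) = 71.7939; S(2,1) = 43.1500; S(2,2) = 25.9343
Terminal payoffs V(N, i) = max(S_T - K, 0):
  V(2,0) = 33.563885; V(2,1) = 4.920000; V(2,2) = 0.000000
Backward induction: V(k, i) = exp(-r*dt) * [p * V(k+1, i) + (1-p) * V(k+1, i+1)]; then take max(V_cont, immediate exercise) for American.
  V(1,0) = exp(-r*dt) * [p*33.563885 + (1-p)*4.920000] = 18.073254; exercise = 17.428837; V(1,0) = max -> 18.073254
  V(1,1) = exp(-r*dt) * [p*4.920000 + (1-p)*0.000000] = 2.273506; exercise = 0.000000; V(1,1) = max -> 2.273506
  V(0,0) = exp(-r*dt) * [p*18.073254 + (1-p)*2.273506] = 9.536162; exercise = 4.920000; V(0,0) = max -> 9.536162


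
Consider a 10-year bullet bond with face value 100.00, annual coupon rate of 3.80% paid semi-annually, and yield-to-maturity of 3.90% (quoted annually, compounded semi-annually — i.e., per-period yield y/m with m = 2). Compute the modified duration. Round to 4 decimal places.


Answer: Modified duration = 8.2433

Derivation:
Coupon per period c = face * coupon_rate / m = 1.900000
Periods per year m = 2; per-period yield y/m = 0.019500
Number of cashflows N = 20
Cashflows (t years, CF_t, discount factor 1/(1+y/m)^(m*t), PV):
  t = 0.5000: CF_t = 1.900000, DF = 0.980873, PV = 1.863659
  t = 1.0000: CF_t = 1.900000, DF = 0.962112, PV = 1.828012
  t = 1.5000: CF_t = 1.900000, DF = 0.943709, PV = 1.793048
  t = 2.0000: CF_t = 1.900000, DF = 0.925659, PV = 1.758752
  t = 2.5000: CF_t = 1.900000, DF = 0.907954, PV = 1.725113
  t = 3.0000: CF_t = 1.900000, DF = 0.890588, PV = 1.692116
  t = 3.5000: CF_t = 1.900000, DF = 0.873553, PV = 1.659751
  t = 4.0000: CF_t = 1.900000, DF = 0.856845, PV = 1.628005
  t = 4.5000: CF_t = 1.900000, DF = 0.840456, PV = 1.596866
  t = 5.0000: CF_t = 1.900000, DF = 0.824380, PV = 1.566323
  t = 5.5000: CF_t = 1.900000, DF = 0.808613, PV = 1.536364
  t = 6.0000: CF_t = 1.900000, DF = 0.793146, PV = 1.506978
  t = 6.5000: CF_t = 1.900000, DF = 0.777976, PV = 1.478154
  t = 7.0000: CF_t = 1.900000, DF = 0.763095, PV = 1.449881
  t = 7.5000: CF_t = 1.900000, DF = 0.748500, PV = 1.422149
  t = 8.0000: CF_t = 1.900000, DF = 0.734183, PV = 1.394948
  t = 8.5000: CF_t = 1.900000, DF = 0.720140, PV = 1.368266
  t = 9.0000: CF_t = 1.900000, DF = 0.706366, PV = 1.342096
  t = 9.5000: CF_t = 1.900000, DF = 0.692855, PV = 1.316425
  t = 10.0000: CF_t = 101.900000, DF = 0.679603, PV = 69.251563
Price P = sum_t PV_t = 99.178470
First compute Macaulay numerator sum_t t * PV_t:
  t * PV_t at t = 0.5000: 0.931829
  t * PV_t at t = 1.0000: 1.828012
  t * PV_t at t = 1.5000: 2.689572
  t * PV_t at t = 2.0000: 3.517505
  t * PV_t at t = 2.5000: 4.312782
  t * PV_t at t = 3.0000: 5.076349
  t * PV_t at t = 3.5000: 5.809129
  t * PV_t at t = 4.0000: 6.512020
  t * PV_t at t = 4.5000: 7.185898
  t * PV_t at t = 5.0000: 7.831615
  t * PV_t at t = 5.5000: 8.450001
  t * PV_t at t = 6.0000: 9.041866
  t * PV_t at t = 6.5000: 9.607999
  t * PV_t at t = 7.0000: 10.149167
  t * PV_t at t = 7.5000: 10.666119
  t * PV_t at t = 8.0000: 11.159581
  t * PV_t at t = 8.5000: 11.630265
  t * PV_t at t = 9.0000: 12.078861
  t * PV_t at t = 9.5000: 12.506041
  t * PV_t at t = 10.0000: 692.515633
Macaulay duration D = 833.500245 / 99.178470 = 8.404044
Modified duration = D / (1 + y/m) = 8.404044 / (1 + 0.019500) = 8.243300


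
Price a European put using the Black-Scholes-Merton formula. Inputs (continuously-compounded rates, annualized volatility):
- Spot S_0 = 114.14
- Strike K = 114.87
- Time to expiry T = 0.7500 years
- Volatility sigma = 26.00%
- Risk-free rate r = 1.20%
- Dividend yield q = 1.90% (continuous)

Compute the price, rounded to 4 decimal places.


d1 = (ln(S/K) + (r - q + 0.5*sigma^2) * T) / (sigma * sqrt(T)) = 0.06095358
d2 = d1 - sigma * sqrt(T) = -0.16421302
exp(-rT) = 0.99104038; exp(-qT) = 0.98585105
P = K * exp(-rT) * N(-d2) - S_0 * exp(-qT) * N(-d1)
N(-d1) = 0.47569809; N(-d2) = 0.56521828
P = 114.8700 * 0.99104038 * 0.56521828 - 114.1400 * 0.98585105 * 0.47569809 = 10.8170

Answer: Price = 10.8170


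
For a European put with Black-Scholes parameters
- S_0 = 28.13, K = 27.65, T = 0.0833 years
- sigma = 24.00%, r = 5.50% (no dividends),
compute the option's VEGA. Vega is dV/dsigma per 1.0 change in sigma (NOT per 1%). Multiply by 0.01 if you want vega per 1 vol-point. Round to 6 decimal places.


Answer: Vega = 3.047310

Derivation:
d1 = 0.3492431366; d2 = 0.2799749621
phi(d1) = 0.3753396546; exp(-qT) = 1.0000000000; exp(-rT) = 0.9954289791
Vega = S * exp(-qT) * phi(d1) * sqrt(T) = 28.1300 * 1.0000000000 * 0.3753396546 * 0.2886173938 = 3.047310


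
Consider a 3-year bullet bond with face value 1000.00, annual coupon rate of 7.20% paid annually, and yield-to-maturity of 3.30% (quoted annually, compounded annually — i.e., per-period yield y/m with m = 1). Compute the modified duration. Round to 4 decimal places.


Coupon per period c = face * coupon_rate / m = 72.000000
Periods per year m = 1; per-period yield y/m = 0.033000
Number of cashflows N = 3
Cashflows (t years, CF_t, discount factor 1/(1+y/m)^(m*t), PV):
  t = 1.0000: CF_t = 72.000000, DF = 0.968054, PV = 69.699903
  t = 2.0000: CF_t = 72.000000, DF = 0.937129, PV = 67.473285
  t = 3.0000: CF_t = 1072.000000, DF = 0.907192, PV = 972.509429
Price P = sum_t PV_t = 1109.682617
First compute Macaulay numerator sum_t t * PV_t:
  t * PV_t at t = 1.0000: 69.699903
  t * PV_t at t = 2.0000: 134.946570
  t * PV_t at t = 3.0000: 2917.528287
Macaulay duration D = 3122.174760 / 1109.682617 = 2.813575
Modified duration = D / (1 + y/m) = 2.813575 / (1 + 0.033000) = 2.723693

Answer: Modified duration = 2.7237


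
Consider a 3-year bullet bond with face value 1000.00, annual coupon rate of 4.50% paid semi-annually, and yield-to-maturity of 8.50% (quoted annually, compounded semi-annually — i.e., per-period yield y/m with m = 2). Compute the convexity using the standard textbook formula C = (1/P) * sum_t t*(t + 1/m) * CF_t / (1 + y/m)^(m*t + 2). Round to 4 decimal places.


Answer: Convexity = 8.9315

Derivation:
Coupon per period c = face * coupon_rate / m = 22.500000
Periods per year m = 2; per-period yield y/m = 0.042500
Number of cashflows N = 6
Cashflows (t years, CF_t, discount factor 1/(1+y/m)^(m*t), PV):
  t = 0.5000: CF_t = 22.500000, DF = 0.959233, PV = 21.582734
  t = 1.0000: CF_t = 22.500000, DF = 0.920127, PV = 20.702862
  t = 1.5000: CF_t = 22.500000, DF = 0.882616, PV = 19.858861
  t = 2.0000: CF_t = 22.500000, DF = 0.846634, PV = 19.049267
  t = 2.5000: CF_t = 22.500000, DF = 0.812119, PV = 18.272678
  t = 3.0000: CF_t = 1022.500000, DF = 0.779011, PV = 796.538799
Price P = sum_t PV_t = 896.005200
Convexity numerator sum_t t*(t + 1/m) * CF_t / (1+y/m)^(m*t + 2):
  t = 0.5000: term = 9.929430
  t = 1.0000: term = 28.573900
  t = 1.5000: term = 54.818034
  t = 2.0000: term = 87.638743
  t = 2.5000: term = 126.098911
  t = 3.0000: term = 7695.628717
Convexity = (1/P) * sum = 8002.687735 / 896.005200 = 8.931519
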